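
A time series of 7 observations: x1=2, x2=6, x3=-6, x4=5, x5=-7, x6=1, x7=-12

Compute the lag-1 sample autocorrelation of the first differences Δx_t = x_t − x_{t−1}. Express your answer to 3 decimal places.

First differences Δx: 4, -12, 11, -12, 8, -13
Mean of differences = -2.3333
Numerator Σ(Δx_t−Δx̄)(Δx_{t+1}−Δx̄) = -529.1111
Denominator Σ(Δx_t−Δx̄)² = 625.3333
r_1(Δx) = -529.1111 / 625.3333 = -0.846

-0.846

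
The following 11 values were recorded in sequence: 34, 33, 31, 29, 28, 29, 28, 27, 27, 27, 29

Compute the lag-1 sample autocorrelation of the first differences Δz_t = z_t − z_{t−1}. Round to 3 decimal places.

First differences Δz: -1, -2, -2, -1, 1, -1, -1, 0, 0, 2
Mean of differences = -0.5000
Numerator Σ(Δz_t−Δz̄)(Δz_{t+1}−Δz̄) = 3.7500
Denominator Σ(Δz_t−Δz̄)² = 14.5000
r_1(Δz) = 3.7500 / 14.5000 = 0.259

0.259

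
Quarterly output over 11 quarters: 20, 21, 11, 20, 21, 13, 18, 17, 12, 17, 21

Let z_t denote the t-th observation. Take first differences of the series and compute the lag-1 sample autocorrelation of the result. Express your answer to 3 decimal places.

First differences Δz: 1, -10, 9, 1, -8, 5, -1, -5, 5, 4
Mean of differences = 0.1000
Numerator Σ(Δz_t−Δz̄)(Δz_{t+1}−Δz̄) = -143.6100
Denominator Σ(Δz_t−Δz̄)² = 338.9000
r_1(Δz) = -143.6100 / 338.9000 = -0.424

-0.424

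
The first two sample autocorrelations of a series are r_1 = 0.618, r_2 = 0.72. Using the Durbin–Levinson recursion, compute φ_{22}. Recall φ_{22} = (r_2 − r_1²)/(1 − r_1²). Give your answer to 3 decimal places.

φ_{22} = (r_2 − r_1²) / (1 − r_1²)
r_1² = (0.618)² = 0.381924
Numerator = 0.72 − 0.3819 = 0.3381; denominator = 1 − 0.3819 = 0.6181
φ_{22} = 0.3381 / 0.6181 = 0.547

0.547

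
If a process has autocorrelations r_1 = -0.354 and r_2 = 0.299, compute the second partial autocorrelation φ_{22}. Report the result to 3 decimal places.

0.199

φ_{22} = (r_2 − r_1²) / (1 − r_1²)
r_1² = (-0.354)² = 0.125316
Numerator = 0.299 − 0.1253 = 0.1737; denominator = 1 − 0.1253 = 0.8747
φ_{22} = 0.1737 / 0.8747 = 0.199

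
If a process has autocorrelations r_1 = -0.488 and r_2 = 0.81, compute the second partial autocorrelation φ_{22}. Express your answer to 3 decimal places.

0.751

φ_{22} = (r_2 − r_1²) / (1 − r_1²)
r_1² = (-0.488)² = 0.238144
Numerator = 0.81 − 0.2381 = 0.5719; denominator = 1 − 0.2381 = 0.7619
φ_{22} = 0.5719 / 0.7619 = 0.751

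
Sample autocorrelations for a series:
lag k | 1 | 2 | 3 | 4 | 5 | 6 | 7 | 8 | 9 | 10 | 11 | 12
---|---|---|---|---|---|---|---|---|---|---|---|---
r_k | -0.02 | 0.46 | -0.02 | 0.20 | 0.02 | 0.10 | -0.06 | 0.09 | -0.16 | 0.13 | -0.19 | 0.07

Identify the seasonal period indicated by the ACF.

The largest autocorrelation is r_2 = 0.46, with a weaker echo at lag 4 (0.20); the remaining lags stay at or below 0.13.
The dominant spike at lag 2 indicates a seasonal period of 2.

2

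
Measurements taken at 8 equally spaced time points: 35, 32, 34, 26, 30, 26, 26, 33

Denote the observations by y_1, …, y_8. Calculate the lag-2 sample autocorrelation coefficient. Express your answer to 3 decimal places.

0.166

Mean ȳ = (35 + 32 + 34 + 26 + 30 + 26 + 26 + 33)/8 = 30.2500
Deviations from mean: 4.7500, 1.7500, 3.7500, -4.2500, -0.2500, -4.2500, -4.2500, 2.7500
Σ(y_t−ȳ)(y_{t+2}−ȳ) = (17.8125) + (-7.4375) + (-0.9375) + (18.0625) + (1.0625) + (-11.6875) = 16.8750
Denominator Σ(y_t−ȳ)² = 101.5000
r_2 = 16.8750 / 101.5000 = 0.166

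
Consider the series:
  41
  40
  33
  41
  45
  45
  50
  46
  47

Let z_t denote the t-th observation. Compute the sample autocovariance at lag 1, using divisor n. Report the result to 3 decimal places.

11.455

Mean z̄ = (41 + 40 + 33 + 41 + 45 + 45 + 50 + 46 + 47)/9 = 43.1111
Σ_{t=1}^{8}(z_t−z̄)(z_{t+1}−z̄) = 103.0988
γ_1 = 103.0988 / 9 = 11.455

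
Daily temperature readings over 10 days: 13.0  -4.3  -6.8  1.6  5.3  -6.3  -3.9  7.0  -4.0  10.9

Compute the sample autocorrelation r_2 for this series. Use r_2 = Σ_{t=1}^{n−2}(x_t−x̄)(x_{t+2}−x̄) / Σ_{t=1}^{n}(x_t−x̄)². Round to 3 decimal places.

-0.233

Mean x̄ = (13.0 − 4.3 − 6.8 + 1.6 + 5.3 − 6.3 − 3.9 + 7.0 − 4.0 + 10.9)/10 = 1.2500
Numerator Σ_{t=1}^{8}(x_t−x̄)(x_{t+2}−x̄) = -113.5200
Denominator Σ(x_t−x̄)² = 487.4650
r_2 = -113.5200 / 487.4650 = -0.233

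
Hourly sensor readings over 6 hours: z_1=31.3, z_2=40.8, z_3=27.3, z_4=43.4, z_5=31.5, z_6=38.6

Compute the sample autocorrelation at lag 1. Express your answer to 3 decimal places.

Mean z̄ = (31.3 + 40.8 + 27.3 + 43.4 + 31.5 + 38.6)/6 = 35.4833
Deviations from mean: -4.1833, 5.3167, -8.1833, 7.9167, -3.9833, 3.1167
Σ(z_t−z̄)(z_{t+1}−z̄) = (-22.2414) + (-43.5081) + (-64.7847) + (-31.5347) + (-12.4147) = -174.4836
Denominator Σ(z_t−z̄)² = 200.9883
r_1 = -174.4836 / 200.9883 = -0.868

-0.868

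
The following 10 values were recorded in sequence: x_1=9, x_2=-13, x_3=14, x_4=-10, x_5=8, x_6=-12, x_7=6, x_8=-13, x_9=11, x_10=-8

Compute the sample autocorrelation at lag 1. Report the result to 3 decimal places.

-0.882

Mean x̄ = (9 − 13 + 14 − 10 + 8 − 12 + 6 − 13 + 11 − 8)/10 = -0.8000
Numerator Σ_{t=1}^{9}(x_t−x̄)(x_{t+1}−x̄) = -1003.8400
Denominator Σ(x_t−x̄)² = 1137.6000
r_1 = -1003.8400 / 1137.6000 = -0.882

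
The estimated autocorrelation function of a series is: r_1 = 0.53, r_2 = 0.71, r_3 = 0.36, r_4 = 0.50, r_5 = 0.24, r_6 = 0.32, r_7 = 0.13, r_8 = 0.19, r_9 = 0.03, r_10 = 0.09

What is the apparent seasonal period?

2

The largest autocorrelation is r_2 = 0.71; the remaining lags stay at or below 0.53.
The dominant spike at lag 2 indicates a seasonal period of 2.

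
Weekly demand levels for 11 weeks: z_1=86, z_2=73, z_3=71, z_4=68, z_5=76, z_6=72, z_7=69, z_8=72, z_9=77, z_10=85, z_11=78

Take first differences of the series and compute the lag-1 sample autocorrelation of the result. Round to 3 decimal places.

First differences Δz: -13, -2, -3, 8, -4, -3, 3, 5, 8, -7
Mean of differences = -0.8000
Numerator Σ(Δz_t−Δz̄)(Δz_{t+1}−Δz̄) = -13.0400
Denominator Σ(Δz_t−Δz̄)² = 411.6000
r_1(Δz) = -13.0400 / 411.6000 = -0.032

-0.032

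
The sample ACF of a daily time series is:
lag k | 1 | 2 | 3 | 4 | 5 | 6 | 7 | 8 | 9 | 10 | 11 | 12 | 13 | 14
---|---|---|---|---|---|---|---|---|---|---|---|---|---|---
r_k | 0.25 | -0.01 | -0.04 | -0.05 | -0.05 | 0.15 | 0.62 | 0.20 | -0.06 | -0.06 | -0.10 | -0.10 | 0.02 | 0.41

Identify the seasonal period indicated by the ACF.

7

The largest autocorrelation is r_7 = 0.62, with a weaker echo at lag 14 (0.41); the remaining lags stay at or below 0.25.
The dominant spike at lag 7 indicates a seasonal period of 7.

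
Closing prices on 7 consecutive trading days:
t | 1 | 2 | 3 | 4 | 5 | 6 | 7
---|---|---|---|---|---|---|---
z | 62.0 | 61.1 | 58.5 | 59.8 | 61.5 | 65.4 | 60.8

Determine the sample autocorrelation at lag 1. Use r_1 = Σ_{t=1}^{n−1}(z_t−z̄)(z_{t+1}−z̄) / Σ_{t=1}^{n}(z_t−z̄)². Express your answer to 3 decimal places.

Mean z̄ = (62.0 + 61.1 + 58.5 + 59.8 + 61.5 + 65.4 + 60.8)/7 = 61.3000
Deviations from mean: 0.7000, -0.2000, -2.8000, -1.5000, 0.2000, 4.1000, -0.5000
Σ(z_t−z̄)(z_{t+1}−z̄) = (-0.1400) + (0.5600) + (4.2000) + (-0.3000) + (0.8200) + (-2.0500) = 3.0900
Denominator Σ(z_t−z̄)² = 27.7200
r_1 = 3.0900 / 27.7200 = 0.111

0.111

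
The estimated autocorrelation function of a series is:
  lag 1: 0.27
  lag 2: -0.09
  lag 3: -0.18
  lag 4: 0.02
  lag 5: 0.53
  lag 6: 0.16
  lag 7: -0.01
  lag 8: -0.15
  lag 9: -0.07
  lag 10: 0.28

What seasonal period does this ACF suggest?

The largest autocorrelation is r_5 = 0.53, with a weaker echo at lag 10 (0.28); the remaining lags stay at or below 0.27.
The dominant spike at lag 5 indicates a seasonal period of 5.

5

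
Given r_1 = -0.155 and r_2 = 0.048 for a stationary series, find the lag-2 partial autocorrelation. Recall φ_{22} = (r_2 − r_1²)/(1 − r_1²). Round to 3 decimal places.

φ_{22} = (r_2 − r_1²) / (1 − r_1²)
r_1² = (-0.155)² = 0.024025
Numerator = 0.048 − 0.0240 = 0.0240; denominator = 1 − 0.0240 = 0.9760
φ_{22} = 0.0240 / 0.9760 = 0.025

0.025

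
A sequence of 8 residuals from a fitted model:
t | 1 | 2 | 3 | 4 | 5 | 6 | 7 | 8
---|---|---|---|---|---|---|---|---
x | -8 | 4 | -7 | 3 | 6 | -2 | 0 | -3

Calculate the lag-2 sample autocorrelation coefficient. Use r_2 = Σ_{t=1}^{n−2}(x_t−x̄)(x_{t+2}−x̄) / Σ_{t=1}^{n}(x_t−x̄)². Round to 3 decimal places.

0.135

Mean x̄ = (-8 + 4 − 7 + 3 + 6 − 2 + 0 − 3)/8 = -0.8750
Deviations from mean: -7.1250, 4.8750, -6.1250, 3.8750, 6.8750, -1.1250, 0.8750, -2.1250
Numerator Σ_{t=1}^{6}(x_t−x̄)(x_{t+2}−x̄) = 24.4688
Denominator Σ(x_t−x̄)² = 180.8750
r_2 = 24.4688 / 180.8750 = 0.135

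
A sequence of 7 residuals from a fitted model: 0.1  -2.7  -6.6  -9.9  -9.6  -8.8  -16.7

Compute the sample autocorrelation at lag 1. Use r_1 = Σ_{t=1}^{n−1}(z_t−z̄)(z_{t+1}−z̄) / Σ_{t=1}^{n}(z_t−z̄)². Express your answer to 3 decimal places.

Mean z̄ = (0.1 − 2.7 − 6.6 − 9.9 − 9.6 − 8.8 − 16.7)/7 = -7.7429
Deviations from mean: 7.8429, 5.0429, 1.1429, -2.1571, -1.8571, -1.0571, -8.9571
Σ(z_t−z̄)(z_{t+1}−z̄) = (39.5504) + (5.7633) + (-2.4653) + (4.0061) + (1.9633) + (9.4690) = 58.2867
Denominator Σ(z_t−z̄)² = 177.6971
r_1 = 58.2867 / 177.6971 = 0.328

0.328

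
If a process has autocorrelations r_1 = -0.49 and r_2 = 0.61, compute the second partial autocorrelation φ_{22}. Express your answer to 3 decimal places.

φ_{22} = (r_2 − r_1²) / (1 − r_1²)
r_1² = (-0.49)² = 0.2401
Numerator = 0.61 − 0.2401 = 0.3699; denominator = 1 − 0.2401 = 0.7599
φ_{22} = 0.3699 / 0.7599 = 0.487

0.487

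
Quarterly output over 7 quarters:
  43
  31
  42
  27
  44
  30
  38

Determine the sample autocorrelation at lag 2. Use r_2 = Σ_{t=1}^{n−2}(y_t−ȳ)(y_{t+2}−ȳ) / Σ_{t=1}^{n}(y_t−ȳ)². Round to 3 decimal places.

Mean ȳ = (43 + 31 + 42 + 27 + 44 + 30 + 38)/7 = 36.4286
Deviations from mean: 6.5714, -5.4286, 5.5714, -9.4286, 7.5714, -6.4286, 1.5714
Σ(y_t−ȳ)(y_{t+2}−ȳ) = (36.6122) + (51.1837) + (42.1837) + (60.6122) + (11.8980) = 202.4898
Denominator Σ(y_t−ȳ)² = 293.7143
r_2 = 202.4898 / 293.7143 = 0.689

0.689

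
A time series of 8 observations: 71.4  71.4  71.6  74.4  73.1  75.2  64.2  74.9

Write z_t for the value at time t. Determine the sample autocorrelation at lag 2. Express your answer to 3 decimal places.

Mean z̄ = (71.4 + 71.4 + 71.6 + 74.4 + 73.1 + 75.2 + 64.2 + 74.9)/8 = 72.0250
Deviations from mean: -0.6250, -0.6250, -0.4250, 2.3750, 1.0750, 3.1750, -7.8250, 2.8750
Numerator Σ_{t=1}^{6}(z_t−z̄)(z_{t+2}−z̄) = 6.5813
Denominator Σ(z_t−z̄)² = 87.3350
r_2 = 6.5813 / 87.3350 = 0.075

0.075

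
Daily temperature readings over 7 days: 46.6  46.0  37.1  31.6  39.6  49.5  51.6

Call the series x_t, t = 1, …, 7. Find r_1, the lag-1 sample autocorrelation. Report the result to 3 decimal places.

Mean x̄ = (46.6 + 46.0 + 37.1 + 31.6 + 39.6 + 49.5 + 51.6)/7 = 43.1429
Deviations from mean: 3.4571, 2.8571, -6.0429, -11.5429, -3.5429, 6.3571, 8.4571
Σ(x_t−x̄)(x_{t+1}−x̄) = (9.8776) + (-17.2653) + (69.7518) + (40.8947) + (-22.5224) + (53.7633) = 134.4996
Denominator Σ(x_t−x̄)² = 314.3571
r_1 = 134.4996 / 314.3571 = 0.428

0.428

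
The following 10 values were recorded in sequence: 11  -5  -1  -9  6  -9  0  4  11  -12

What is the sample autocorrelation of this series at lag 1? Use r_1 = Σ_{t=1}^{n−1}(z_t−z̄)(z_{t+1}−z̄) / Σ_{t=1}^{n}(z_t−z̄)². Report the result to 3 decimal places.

-0.382

Mean z̄ = (11 − 5 − 1 − 9 + 6 − 9 + 0 + 4 + 11 − 12)/10 = -0.4000
Numerator Σ_{t=1}^{9}(z_t−z̄)(z_{t+1}−z̄) = -238.3600
Denominator Σ(z_t−z̄)² = 624.4000
r_1 = -238.3600 / 624.4000 = -0.382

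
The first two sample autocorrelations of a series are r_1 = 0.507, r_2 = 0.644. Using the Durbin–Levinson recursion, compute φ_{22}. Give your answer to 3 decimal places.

0.521

φ_{22} = (r_2 − r_1²) / (1 − r_1²)
r_1² = (0.507)² = 0.257049
Numerator = 0.644 − 0.2570 = 0.3870; denominator = 1 − 0.2570 = 0.7430
φ_{22} = 0.3870 / 0.7430 = 0.521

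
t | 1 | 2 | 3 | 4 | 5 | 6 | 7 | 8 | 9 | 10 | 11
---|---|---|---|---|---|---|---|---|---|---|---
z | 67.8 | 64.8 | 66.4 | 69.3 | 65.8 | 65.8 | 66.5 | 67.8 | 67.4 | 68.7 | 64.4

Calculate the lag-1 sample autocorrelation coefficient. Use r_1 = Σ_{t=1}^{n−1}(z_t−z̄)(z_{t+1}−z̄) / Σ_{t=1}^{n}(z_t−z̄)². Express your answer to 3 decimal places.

Mean z̄ = (67.8 + 64.8 + 66.4 + 69.3 + 65.8 + 65.8 + 66.5 + 67.8 + 67.4 + 68.7 + 64.4)/11 = 66.7909
Numerator Σ_{t=1}^{10}(z_t−z̄)(z_{t+1}−z̄) = -6.5083
Denominator Σ(z_t−z̄)² = 24.2291
r_1 = -6.5083 / 24.2291 = -0.269

-0.269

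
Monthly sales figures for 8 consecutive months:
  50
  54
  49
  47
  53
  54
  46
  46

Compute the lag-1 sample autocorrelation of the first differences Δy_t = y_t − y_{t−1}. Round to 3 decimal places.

First differences Δy: 4, -5, -2, 6, 1, -8, 0
Mean of differences = -0.5714
Numerator Σ(Δy_t−Δȳ)(Δy_{t+1}−Δȳ) = -28.8980
Denominator Σ(Δy_t−Δȳ)² = 143.7143
r_1(Δy) = -28.8980 / 143.7143 = -0.201

-0.201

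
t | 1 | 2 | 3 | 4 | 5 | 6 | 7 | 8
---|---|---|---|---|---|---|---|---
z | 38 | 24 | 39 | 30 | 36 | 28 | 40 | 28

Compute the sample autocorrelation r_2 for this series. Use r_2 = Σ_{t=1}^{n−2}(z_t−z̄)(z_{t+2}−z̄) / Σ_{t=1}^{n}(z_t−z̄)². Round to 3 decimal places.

Mean z̄ = (38 + 24 + 39 + 30 + 36 + 28 + 40 + 28)/8 = 32.8750
Numerator Σ_{t=1}^{6}(z_t−z̄)(z_{t+2}−z̄) = 136.0938
Denominator Σ(z_t−z̄)² = 258.8750
r_2 = 136.0938 / 258.8750 = 0.526

0.526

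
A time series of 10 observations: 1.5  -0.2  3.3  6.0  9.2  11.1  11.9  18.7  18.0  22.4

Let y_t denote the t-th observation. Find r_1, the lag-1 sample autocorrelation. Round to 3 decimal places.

Mean ȳ = (1.5 − 0.2 + 3.3 + 6.0 + 9.2 + 11.1 + 11.9 + 18.7 + 18.0 + 22.4)/10 = 10.1900
Numerator Σ_{t=1}^{9}(y_t−ȳ)(y_{t+1}−ȳ) = 371.9239
Denominator Σ(y_t−ȳ)² = 535.7290
r_1 = 371.9239 / 535.7290 = 0.694

0.694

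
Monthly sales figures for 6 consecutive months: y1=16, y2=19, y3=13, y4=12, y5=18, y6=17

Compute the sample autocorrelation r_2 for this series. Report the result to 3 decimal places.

Mean ȳ = (16 + 19 + 13 + 12 + 18 + 17)/6 = 15.8333
Deviations from mean: 0.1667, 3.1667, -2.8333, -3.8333, 2.1667, 1.1667
Σ(y_t−ȳ)(y_{t+2}−ȳ) = (-0.4722) + (-12.1389) + (-6.1389) + (-4.4722) = -23.2222
Denominator Σ(y_t−ȳ)² = 38.8333
r_2 = -23.2222 / 38.8333 = -0.598

-0.598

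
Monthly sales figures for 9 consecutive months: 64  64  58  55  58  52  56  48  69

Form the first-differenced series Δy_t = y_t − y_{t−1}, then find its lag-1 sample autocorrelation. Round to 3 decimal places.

-0.367

First differences Δy: 0, -6, -3, 3, -6, 4, -8, 21
Mean of differences = 0.6250
Numerator Σ(Δy_t−Δȳ)(Δy_{t+1}−Δȳ) = -223.3906
Denominator Σ(Δy_t−Δȳ)² = 607.8750
r_1(Δy) = -223.3906 / 607.8750 = -0.367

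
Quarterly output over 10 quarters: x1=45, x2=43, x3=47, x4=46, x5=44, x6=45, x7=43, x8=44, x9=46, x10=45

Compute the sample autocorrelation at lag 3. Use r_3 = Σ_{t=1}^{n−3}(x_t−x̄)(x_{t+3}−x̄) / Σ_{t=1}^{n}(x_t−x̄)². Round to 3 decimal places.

0.031

Mean x̄ = (45 + 43 + 47 + 46 + 44 + 45 + 43 + 44 + 46 + 45)/10 = 44.8000
Σ(x_t−x̄)(x_{t+3}−x̄) = (0.2400) + (1.4400) + (0.4400) + (-2.1600) + (0.6400) + (0.2400) + (-0.3600) = 0.4800
Denominator Σ(x_t−x̄)² = 15.6000
r_3 = 0.4800 / 15.6000 = 0.031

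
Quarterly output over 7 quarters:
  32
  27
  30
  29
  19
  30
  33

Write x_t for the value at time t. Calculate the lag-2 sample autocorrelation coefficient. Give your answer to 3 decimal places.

-0.395

Mean x̄ = (32 + 27 + 30 + 29 + 19 + 30 + 33)/7 = 28.5714
Deviations from mean: 3.4286, -1.5714, 1.4286, 0.4286, -9.5714, 1.4286, 4.4286
Σ(x_t−x̄)(x_{t+2}−x̄) = (4.8980) + (-0.6735) + (-13.6735) + (0.6122) + (-42.3878) = -51.2245
Denominator Σ(x_t−x̄)² = 129.7143
r_2 = -51.2245 / 129.7143 = -0.395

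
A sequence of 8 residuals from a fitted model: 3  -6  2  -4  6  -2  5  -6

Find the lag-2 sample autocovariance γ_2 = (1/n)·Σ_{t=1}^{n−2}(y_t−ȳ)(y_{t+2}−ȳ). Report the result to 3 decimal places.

11.547

Mean ȳ = (3 − 6 + 2 − 4 + 6 − 2 + 5 − 6)/8 = -0.2500
Deviations: 3.2500, -5.7500, 2.2500, -3.7500, 6.2500, -1.7500, 5.2500, -5.7500
Σ_{t=1}^{6}(y_t−ȳ)(y_{t+2}−ȳ) = 92.3750
γ_2 = 92.3750 / 8 = 11.547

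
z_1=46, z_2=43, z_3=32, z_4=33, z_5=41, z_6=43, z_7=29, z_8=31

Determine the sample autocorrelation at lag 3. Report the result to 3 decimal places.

Mean z̄ = (46 + 43 + 32 + 33 + 41 + 43 + 29 + 31)/8 = 37.2500
Deviations from mean: 8.7500, 5.7500, -5.2500, -4.2500, 3.7500, 5.7500, -8.2500, -6.2500
Numerator Σ_{t=1}^{5}(z_t−z̄)(z_{t+3}−z̄) = -34.1875
Denominator Σ(z_t−z̄)² = 309.5000
r_3 = -34.1875 / 309.5000 = -0.110

-0.110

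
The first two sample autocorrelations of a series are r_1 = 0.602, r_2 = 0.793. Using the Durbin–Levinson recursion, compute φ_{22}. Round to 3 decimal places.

φ_{22} = (r_2 − r_1²) / (1 − r_1²)
r_1² = (0.602)² = 0.362404
Numerator = 0.793 − 0.3624 = 0.4306; denominator = 1 − 0.3624 = 0.6376
φ_{22} = 0.4306 / 0.6376 = 0.675

0.675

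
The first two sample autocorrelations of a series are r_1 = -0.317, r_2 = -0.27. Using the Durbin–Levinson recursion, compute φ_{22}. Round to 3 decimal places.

φ_{22} = (r_2 − r_1²) / (1 − r_1²)
r_1² = (-0.317)² = 0.100489
Numerator = -0.27 − 0.1005 = -0.3705; denominator = 1 − 0.1005 = 0.8995
φ_{22} = -0.3705 / 0.8995 = -0.412

-0.412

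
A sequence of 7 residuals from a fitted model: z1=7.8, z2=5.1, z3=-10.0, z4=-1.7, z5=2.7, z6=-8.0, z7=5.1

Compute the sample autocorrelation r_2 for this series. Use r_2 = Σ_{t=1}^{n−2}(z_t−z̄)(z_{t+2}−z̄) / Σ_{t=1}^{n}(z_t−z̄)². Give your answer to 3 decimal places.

Mean z̄ = (7.8 + 5.1 − 10.0 − 1.7 + 2.7 − 8.0 + 5.1)/7 = 0.1429
Numerator Σ_{t=1}^{5}(z_t−z̄)(z_{t+2}−z̄) = -85.0551
Denominator Σ(z_t−z̄)² = 286.8971
r_2 = -85.0551 / 286.8971 = -0.296

-0.296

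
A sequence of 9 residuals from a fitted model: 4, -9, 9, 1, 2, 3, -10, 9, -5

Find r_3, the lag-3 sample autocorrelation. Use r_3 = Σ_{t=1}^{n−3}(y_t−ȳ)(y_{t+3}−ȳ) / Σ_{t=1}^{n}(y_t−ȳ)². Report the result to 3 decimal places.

0.007

Mean ȳ = (4 − 9 + 9 + 1 + 2 + 3 − 10 + 9 − 5)/9 = 0.4444
Numerator Σ_{t=1}^{6}(y_t−ȳ)(y_{t+3}−ȳ) = 2.7407
Denominator Σ(y_t−ȳ)² = 396.2222
r_3 = 2.7407 / 396.2222 = 0.007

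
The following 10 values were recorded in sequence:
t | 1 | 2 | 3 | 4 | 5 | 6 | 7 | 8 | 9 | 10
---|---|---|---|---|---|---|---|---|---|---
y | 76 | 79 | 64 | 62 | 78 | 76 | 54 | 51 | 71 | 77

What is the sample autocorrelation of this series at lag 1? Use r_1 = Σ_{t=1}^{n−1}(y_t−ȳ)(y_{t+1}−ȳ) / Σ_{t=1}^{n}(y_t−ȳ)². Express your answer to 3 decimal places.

0.203

Mean ȳ = (76 + 79 + 64 + 62 + 78 + 76 + 54 + 51 + 71 + 77)/10 = 68.8000
Numerator Σ_{t=1}^{9}(y_t−ȳ)(y_{t+1}−ȳ) = 196.5600
Denominator Σ(y_t−ȳ)² = 969.6000
r_1 = 196.5600 / 969.6000 = 0.203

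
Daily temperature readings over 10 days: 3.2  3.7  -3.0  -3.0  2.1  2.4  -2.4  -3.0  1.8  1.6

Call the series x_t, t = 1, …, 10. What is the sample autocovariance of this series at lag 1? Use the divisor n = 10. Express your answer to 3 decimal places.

0.776

Mean x̄ = (3.2 + 3.7 − 3.0 − 3.0 + 2.1 + 2.4 − 2.4 − 3.0 + 1.8 + 1.6)/10 = 0.3400
Σ_{t=1}^{9}(x_t−x̄)(x_{t+1}−x̄) = 7.7604
γ_1 = 7.7604 / 10 = 0.776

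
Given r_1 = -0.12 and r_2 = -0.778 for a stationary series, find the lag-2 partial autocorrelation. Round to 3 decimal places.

φ_{22} = (r_2 − r_1²) / (1 − r_1²)
r_1² = (-0.12)² = 0.0144
Numerator = -0.778 − 0.0144 = -0.7924; denominator = 1 − 0.0144 = 0.9856
φ_{22} = -0.7924 / 0.9856 = -0.804

-0.804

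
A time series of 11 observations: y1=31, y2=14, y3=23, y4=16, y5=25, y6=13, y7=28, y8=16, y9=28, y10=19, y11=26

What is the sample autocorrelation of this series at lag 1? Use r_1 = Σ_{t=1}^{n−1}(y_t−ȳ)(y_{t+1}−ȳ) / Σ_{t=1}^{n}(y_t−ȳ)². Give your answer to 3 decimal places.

Mean ȳ = (31 + 14 + 23 + 16 + 25 + 13 + 28 + 16 + 28 + 19 + 26)/11 = 21.7273
Numerator Σ_{t=1}^{10}(y_t−ȳ)(y_{t+1}−ȳ) = -291.4380
Denominator Σ(y_t−ȳ)² = 404.1818
r_1 = -291.4380 / 404.1818 = -0.721

-0.721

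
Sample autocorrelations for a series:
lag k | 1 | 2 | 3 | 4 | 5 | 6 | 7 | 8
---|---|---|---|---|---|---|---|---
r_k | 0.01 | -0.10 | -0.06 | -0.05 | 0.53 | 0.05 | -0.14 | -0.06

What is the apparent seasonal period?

The largest autocorrelation is r_5 = 0.53; the remaining lags stay at or below 0.05.
The dominant spike at lag 5 indicates a seasonal period of 5.

5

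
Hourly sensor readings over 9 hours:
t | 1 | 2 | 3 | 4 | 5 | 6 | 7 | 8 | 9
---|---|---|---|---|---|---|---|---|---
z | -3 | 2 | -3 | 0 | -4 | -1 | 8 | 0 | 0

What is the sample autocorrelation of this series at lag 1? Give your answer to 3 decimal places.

-0.153

Mean z̄ = (-3 + 2 − 3 + 0 − 4 − 1 + 8 + 0 + 0)/9 = -0.1111
Numerator Σ_{t=1}^{8}(z_t−z̄)(z_{t+1}−z̄) = -15.7901
Denominator Σ(z_t−z̄)² = 102.8889
r_1 = -15.7901 / 102.8889 = -0.153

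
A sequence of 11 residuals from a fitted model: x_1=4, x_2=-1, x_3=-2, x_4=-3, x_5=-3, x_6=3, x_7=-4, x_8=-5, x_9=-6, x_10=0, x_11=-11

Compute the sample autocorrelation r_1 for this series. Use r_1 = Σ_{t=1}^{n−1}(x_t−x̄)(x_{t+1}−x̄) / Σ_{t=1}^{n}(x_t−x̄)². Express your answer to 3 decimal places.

Mean x̄ = (4 − 1 − 2 − 3 − 3 + 3 − 4 − 5 − 6 + 0 − 11)/11 = -2.5455
Numerator Σ_{t=1}^{10}(x_t−x̄)(x_{t+1}−x̄) = -17.9339
Denominator Σ(x_t−x̄)² = 174.7273
r_1 = -17.9339 / 174.7273 = -0.103

-0.103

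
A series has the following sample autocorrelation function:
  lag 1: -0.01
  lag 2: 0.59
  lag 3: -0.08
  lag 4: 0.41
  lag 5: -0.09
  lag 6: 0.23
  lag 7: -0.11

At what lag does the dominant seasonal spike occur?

2

The largest autocorrelation is r_2 = 0.59, with weaker echoes at lags 4 (0.41) and 6 (0.23); the remaining lags stay at or below -0.01.
The dominant spike at lag 2 indicates a seasonal period of 2.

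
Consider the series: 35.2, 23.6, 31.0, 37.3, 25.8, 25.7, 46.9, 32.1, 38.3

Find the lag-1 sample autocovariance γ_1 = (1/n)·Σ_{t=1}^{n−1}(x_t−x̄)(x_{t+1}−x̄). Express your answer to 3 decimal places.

-12.077

Mean x̄ = (35.2 + 23.6 + 31.0 + 37.3 + 25.8 + 25.7 + 46.9 + 32.1 + 38.3)/9 = 32.8778
Σ_{t=1}^{8}(x_t−x̄)(x_{t+1}−x̄) = -108.6960
γ_1 = -108.6960 / 9 = -12.077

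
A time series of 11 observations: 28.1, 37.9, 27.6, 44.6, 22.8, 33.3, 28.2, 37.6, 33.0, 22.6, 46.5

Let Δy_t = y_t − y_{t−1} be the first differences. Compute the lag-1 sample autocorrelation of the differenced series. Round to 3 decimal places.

-0.644

First differences Δy: 9.8, -10.3, 17.0, -21.8, 10.5, -5.1, 9.4, -4.6, -10.4, 23.9
Mean of differences = 1.8400
Numerator Σ(Δy_t−Δȳ)(Δy_{t+1}−Δȳ) = -1196.2236
Denominator Σ(Δy_t−Δȳ)² = 1857.6640
r_1(Δy) = -1196.2236 / 1857.6640 = -0.644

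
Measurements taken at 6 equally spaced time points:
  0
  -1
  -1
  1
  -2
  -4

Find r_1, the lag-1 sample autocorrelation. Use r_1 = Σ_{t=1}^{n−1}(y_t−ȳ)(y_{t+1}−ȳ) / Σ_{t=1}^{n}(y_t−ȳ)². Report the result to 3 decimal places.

0.077

Mean ȳ = (0 − 1 − 1 + 1 − 2 − 4)/6 = -1.1667
Deviations from mean: 1.1667, 0.1667, 0.1667, 2.1667, -0.8333, -2.8333
Σ(y_t−ȳ)(y_{t+1}−ȳ) = (0.1944) + (0.0278) + (0.3611) + (-1.8056) + (2.3611) = 1.1389
Denominator Σ(y_t−ȳ)² = 14.8333
r_1 = 1.1389 / 14.8333 = 0.077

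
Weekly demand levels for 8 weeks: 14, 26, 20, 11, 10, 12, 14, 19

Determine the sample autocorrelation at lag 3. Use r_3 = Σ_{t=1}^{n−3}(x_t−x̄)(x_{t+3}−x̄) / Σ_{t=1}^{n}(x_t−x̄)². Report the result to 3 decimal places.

Mean x̄ = (14 + 26 + 20 + 11 + 10 + 12 + 14 + 19)/8 = 15.7500
Deviations from mean: -1.7500, 10.2500, 4.2500, -4.7500, -5.7500, -3.7500, -1.7500, 3.2500
Σ(x_t−x̄)(x_{t+3}−x̄) = (8.3125) + (-58.9375) + (-15.9375) + (8.3125) + (-18.6875) = -76.9375
Denominator Σ(x_t−x̄)² = 209.5000
r_3 = -76.9375 / 209.5000 = -0.367

-0.367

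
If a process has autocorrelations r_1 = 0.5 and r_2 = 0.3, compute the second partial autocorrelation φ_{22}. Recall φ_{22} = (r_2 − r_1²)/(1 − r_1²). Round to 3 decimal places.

φ_{22} = (r_2 − r_1²) / (1 − r_1²)
r_1² = (0.5)² = 0.25
Numerator = 0.3 − 0.2500 = 0.0500; denominator = 1 − 0.2500 = 0.7500
φ_{22} = 0.0500 / 0.7500 = 0.067

0.067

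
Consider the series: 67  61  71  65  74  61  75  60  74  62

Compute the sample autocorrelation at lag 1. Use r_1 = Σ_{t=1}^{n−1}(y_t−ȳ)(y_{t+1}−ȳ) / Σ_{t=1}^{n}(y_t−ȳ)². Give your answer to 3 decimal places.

-0.841

Mean ȳ = (67 + 61 + 71 + 65 + 74 + 61 + 75 + 60 + 74 + 62)/10 = 67.0000
Numerator Σ_{t=1}^{9}(y_t−ȳ)(y_{t+1}−ȳ) = -276.0000
Denominator Σ(y_t−ȳ)² = 328.0000
r_1 = -276.0000 / 328.0000 = -0.841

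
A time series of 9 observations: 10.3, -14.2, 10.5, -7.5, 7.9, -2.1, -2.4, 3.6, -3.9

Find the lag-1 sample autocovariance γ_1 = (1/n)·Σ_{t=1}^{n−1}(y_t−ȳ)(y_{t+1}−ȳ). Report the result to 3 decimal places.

Mean ȳ = (10.3 − 14.2 + 10.5 − 7.5 + 7.9 − 2.1 − 2.4 + 3.6 − 3.9)/9 = 0.2444
Σ_{t=1}^{8}(y_t−ȳ)(y_{t+1}−ȳ) = -466.6231
γ_1 = -466.6231 / 9 = -51.847

-51.847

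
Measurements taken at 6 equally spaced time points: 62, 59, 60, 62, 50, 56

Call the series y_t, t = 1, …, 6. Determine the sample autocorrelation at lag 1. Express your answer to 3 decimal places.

Mean ȳ = (62 + 59 + 60 + 62 + 50 + 56)/6 = 58.1667
Deviations from mean: 3.8333, 0.8333, 1.8333, 3.8333, -8.1667, -2.1667
Σ(y_t−ȳ)(y_{t+1}−ȳ) = (3.1944) + (1.5278) + (7.0278) + (-31.3056) + (17.6944) = -1.8611
Denominator Σ(y_t−ȳ)² = 104.8333
r_1 = -1.8611 / 104.8333 = -0.018

-0.018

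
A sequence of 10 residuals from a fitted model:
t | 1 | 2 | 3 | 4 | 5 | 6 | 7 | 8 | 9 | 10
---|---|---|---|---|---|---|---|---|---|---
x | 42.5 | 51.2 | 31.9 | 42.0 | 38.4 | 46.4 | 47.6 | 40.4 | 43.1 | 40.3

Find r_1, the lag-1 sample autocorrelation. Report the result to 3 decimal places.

-0.368

Mean x̄ = (42.5 + 51.2 + 31.9 + 42.0 + 38.4 + 46.4 + 47.6 + 40.4 + 43.1 + 40.3)/10 = 42.3800
Numerator Σ_{t=1}^{9}(x_t−x̄)(x_{t+1}−x̄) = -94.1544
Denominator Σ(x_t−x̄)² = 255.7960
r_1 = -94.1544 / 255.7960 = -0.368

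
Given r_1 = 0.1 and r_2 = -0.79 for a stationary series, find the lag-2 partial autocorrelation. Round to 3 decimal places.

φ_{22} = (r_2 − r_1²) / (1 − r_1²)
r_1² = (0.1)² = 0.01
Numerator = -0.79 − 0.0100 = -0.8000; denominator = 1 − 0.0100 = 0.9900
φ_{22} = -0.8000 / 0.9900 = -0.808

-0.808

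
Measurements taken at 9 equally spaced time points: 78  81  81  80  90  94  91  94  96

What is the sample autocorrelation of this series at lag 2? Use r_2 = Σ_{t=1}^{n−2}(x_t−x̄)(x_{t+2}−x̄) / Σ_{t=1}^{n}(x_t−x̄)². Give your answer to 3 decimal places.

0.310

Mean x̄ = (78 + 81 + 81 + 80 + 90 + 94 + 91 + 94 + 96)/9 = 87.2222
Numerator Σ_{t=1}^{7}(x_t−x̄)(x_{t+2}−x̄) = 125.6790
Denominator Σ(x_t−x̄)² = 405.5556
r_2 = 125.6790 / 405.5556 = 0.310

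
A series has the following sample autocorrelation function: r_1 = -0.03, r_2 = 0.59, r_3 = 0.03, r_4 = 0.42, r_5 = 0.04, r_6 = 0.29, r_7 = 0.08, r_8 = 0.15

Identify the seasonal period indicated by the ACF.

2

The largest autocorrelation is r_2 = 0.59, with weaker echoes at lags 4 (0.42), 6 (0.29) and 8 (0.15); the remaining lags stay at or below 0.08.
The dominant spike at lag 2 indicates a seasonal period of 2.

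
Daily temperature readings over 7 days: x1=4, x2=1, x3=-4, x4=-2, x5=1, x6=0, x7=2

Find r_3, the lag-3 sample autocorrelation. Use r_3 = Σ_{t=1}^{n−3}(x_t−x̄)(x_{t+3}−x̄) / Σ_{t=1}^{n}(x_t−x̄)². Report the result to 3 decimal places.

-0.258

Mean x̄ = (4 + 1 − 4 − 2 + 1 + 0 + 2)/7 = 0.2857
Deviations from mean: 3.7143, 0.7143, -4.2857, -2.2857, 0.7143, -0.2857, 1.7143
Σ(x_t−x̄)(x_{t+3}−x̄) = (-8.4898) + (0.5102) + (1.2245) + (-3.9184) = -10.6735
Denominator Σ(x_t−x̄)² = 41.4286
r_3 = -10.6735 / 41.4286 = -0.258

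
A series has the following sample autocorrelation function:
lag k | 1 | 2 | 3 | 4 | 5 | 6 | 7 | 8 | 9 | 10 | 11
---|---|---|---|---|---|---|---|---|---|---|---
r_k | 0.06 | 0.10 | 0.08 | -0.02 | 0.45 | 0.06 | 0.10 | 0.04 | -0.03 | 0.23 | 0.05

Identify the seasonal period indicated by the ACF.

5

The largest autocorrelation is r_5 = 0.45, with a weaker echo at lag 10 (0.23); the remaining lags stay at or below 0.10.
The dominant spike at lag 5 indicates a seasonal period of 5.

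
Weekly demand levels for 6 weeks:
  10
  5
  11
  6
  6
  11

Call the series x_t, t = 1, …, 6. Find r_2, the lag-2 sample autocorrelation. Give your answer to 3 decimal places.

Mean x̄ = (10 + 5 + 11 + 6 + 6 + 11)/6 = 8.1667
Deviations from mean: 1.8333, -3.1667, 2.8333, -2.1667, -2.1667, 2.8333
Numerator Σ_{t=1}^{4}(x_t−x̄)(x_{t+2}−x̄) = -0.2222
Denominator Σ(x_t−x̄)² = 38.8333
r_2 = -0.2222 / 38.8333 = -0.006

-0.006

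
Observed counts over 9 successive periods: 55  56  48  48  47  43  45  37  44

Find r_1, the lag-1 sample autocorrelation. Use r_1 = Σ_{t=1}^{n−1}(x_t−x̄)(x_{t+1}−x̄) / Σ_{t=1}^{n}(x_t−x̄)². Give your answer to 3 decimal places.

0.507

Mean x̄ = (55 + 56 + 48 + 48 + 47 + 43 + 45 + 37 + 44)/9 = 47.0000
Numerator Σ_{t=1}^{8}(x_t−x̄)(x_{t+1}−x̄) = 140.0000
Denominator Σ(x_t−x̄)² = 276.0000
r_1 = 140.0000 / 276.0000 = 0.507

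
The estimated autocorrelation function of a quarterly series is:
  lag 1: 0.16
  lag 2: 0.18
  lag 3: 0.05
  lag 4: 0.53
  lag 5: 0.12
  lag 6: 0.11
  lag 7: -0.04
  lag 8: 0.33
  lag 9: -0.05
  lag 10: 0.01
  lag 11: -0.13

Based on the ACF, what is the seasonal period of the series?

4

The largest autocorrelation is r_4 = 0.53, with a weaker echo at lag 8 (0.33); the remaining lags stay at or below 0.18.
The dominant spike at lag 4 indicates a seasonal period of 4.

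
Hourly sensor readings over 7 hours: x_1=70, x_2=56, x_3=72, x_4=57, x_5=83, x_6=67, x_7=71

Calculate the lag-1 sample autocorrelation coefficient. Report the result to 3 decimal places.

-0.575

Mean x̄ = (70 + 56 + 72 + 57 + 83 + 67 + 71)/7 = 68.0000
Deviations from mean: 2.0000, -12.0000, 4.0000, -11.0000, 15.0000, -1.0000, 3.0000
Σ(x_t−x̄)(x_{t+1}−x̄) = (-24.0000) + (-48.0000) + (-44.0000) + (-165.0000) + (-15.0000) + (-3.0000) = -299.0000
Denominator Σ(x_t−x̄)² = 520.0000
r_1 = -299.0000 / 520.0000 = -0.575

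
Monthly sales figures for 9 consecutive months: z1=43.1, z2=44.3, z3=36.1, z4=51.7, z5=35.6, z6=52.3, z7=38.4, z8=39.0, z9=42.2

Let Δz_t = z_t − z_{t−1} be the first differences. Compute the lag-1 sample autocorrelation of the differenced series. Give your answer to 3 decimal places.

-0.851

First differences Δz: 1.2, -8.2, 15.6, -16.1, 16.7, -13.9, 0.6, 3.2
Mean of differences = -0.1125
Numerator Σ(Δz_t−Δz̄)(Δz_{t+1}−Δz̄) = -896.9489
Denominator Σ(Δz_t−Δz̄)² = 1053.8488
r_1(Δz) = -896.9489 / 1053.8488 = -0.851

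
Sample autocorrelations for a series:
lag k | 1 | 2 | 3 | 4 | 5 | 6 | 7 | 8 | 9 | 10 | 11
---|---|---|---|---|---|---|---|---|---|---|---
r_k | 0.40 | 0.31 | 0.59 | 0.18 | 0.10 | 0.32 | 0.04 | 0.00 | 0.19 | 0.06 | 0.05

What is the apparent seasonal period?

3

The largest autocorrelation is r_3 = 0.59; the remaining lags stay at or below 0.40. The elevated value at lag 1 (0.40), dropping to 0.31 at lag 2, reflects decaying short-term dependence rather than seasonality.
The dominant spike at lag 3 indicates a seasonal period of 3.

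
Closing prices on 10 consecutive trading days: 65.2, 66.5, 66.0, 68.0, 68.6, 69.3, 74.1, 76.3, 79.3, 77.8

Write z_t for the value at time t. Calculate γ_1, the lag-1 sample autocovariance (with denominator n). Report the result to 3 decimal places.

Mean z̄ = (65.2 + 66.5 + 66.0 + 68.0 + 68.6 + 69.3 + 74.1 + 76.3 + 79.3 + 77.8)/10 = 71.1100
Σ_{t=1}^{9}(z_t−z̄)(z_{t+1}−z̄) = 186.4469
γ_1 = 186.4469 / 10 = 18.645

18.645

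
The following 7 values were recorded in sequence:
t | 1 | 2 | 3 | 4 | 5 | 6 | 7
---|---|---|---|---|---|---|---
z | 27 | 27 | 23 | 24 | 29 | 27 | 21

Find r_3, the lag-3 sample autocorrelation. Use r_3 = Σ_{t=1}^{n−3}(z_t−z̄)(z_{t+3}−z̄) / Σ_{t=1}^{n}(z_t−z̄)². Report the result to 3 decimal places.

0.123

Mean z̄ = (27 + 27 + 23 + 24 + 29 + 27 + 21)/7 = 25.4286
Deviations from mean: 1.5714, 1.5714, -2.4286, -1.4286, 3.5714, 1.5714, -4.4286
Σ(z_t−z̄)(z_{t+3}−z̄) = (-2.2449) + (5.6122) + (-3.8163) + (6.3265) = 5.8776
Denominator Σ(z_t−z̄)² = 47.7143
r_3 = 5.8776 / 47.7143 = 0.123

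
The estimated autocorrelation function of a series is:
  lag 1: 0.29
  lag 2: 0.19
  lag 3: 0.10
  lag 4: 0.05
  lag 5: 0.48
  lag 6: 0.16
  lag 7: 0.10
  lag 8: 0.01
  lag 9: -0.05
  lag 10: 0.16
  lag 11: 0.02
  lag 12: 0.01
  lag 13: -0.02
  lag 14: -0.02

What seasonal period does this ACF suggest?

The largest autocorrelation is r_5 = 0.48; the remaining lags stay at or below 0.29. The elevated value at lag 1 (0.29), dropping to 0.19 at lag 2, reflects decaying short-term dependence rather than seasonality.
The dominant spike at lag 5 indicates a seasonal period of 5.

5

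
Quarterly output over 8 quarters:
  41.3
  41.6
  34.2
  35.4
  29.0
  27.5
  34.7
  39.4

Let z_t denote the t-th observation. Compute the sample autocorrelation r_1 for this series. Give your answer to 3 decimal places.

Mean z̄ = (41.3 + 41.6 + 34.2 + 35.4 + 29.0 + 27.5 + 34.7 + 39.4)/8 = 35.3875
Σ(z_t−z̄)(z_{t+1}−z̄) = (36.7314) + (-7.3773) + (-0.0148) + (-0.0798) + (50.3814) + (5.4227) + (-2.7586) = 82.3048
Denominator Σ(z_t−z̄)² = 194.5488
r_1 = 82.3048 / 194.5488 = 0.423

0.423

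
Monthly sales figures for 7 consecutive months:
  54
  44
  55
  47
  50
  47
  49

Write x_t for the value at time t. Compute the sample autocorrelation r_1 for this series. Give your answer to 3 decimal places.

-0.750

Mean x̄ = (54 + 44 + 55 + 47 + 50 + 47 + 49)/7 = 49.4286
Deviations from mean: 4.5714, -5.4286, 5.5714, -2.4286, 0.5714, -2.4286, -0.4286
Σ(x_t−x̄)(x_{t+1}−x̄) = (-24.8163) + (-30.2449) + (-13.5306) + (-1.3878) + (-1.3878) + (1.0408) = -70.3265
Denominator Σ(x_t−x̄)² = 93.7143
r_1 = -70.3265 / 93.7143 = -0.750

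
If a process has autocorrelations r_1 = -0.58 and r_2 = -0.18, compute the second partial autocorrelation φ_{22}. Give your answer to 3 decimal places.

-0.778

φ_{22} = (r_2 − r_1²) / (1 − r_1²)
r_1² = (-0.58)² = 0.3364
Numerator = -0.18 − 0.3364 = -0.5164; denominator = 1 − 0.3364 = 0.6636
φ_{22} = -0.5164 / 0.6636 = -0.778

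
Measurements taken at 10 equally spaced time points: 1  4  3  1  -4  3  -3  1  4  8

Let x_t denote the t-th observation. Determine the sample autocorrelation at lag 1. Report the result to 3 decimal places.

0.069

Mean x̄ = (1 + 4 + 3 + 1 − 4 + 3 − 3 + 1 + 4 + 8)/10 = 1.8000
Numerator Σ_{t=1}^{9}(x_t−x̄)(x_{t+1}−x̄) = 7.5600
Denominator Σ(x_t−x̄)² = 109.6000
r_1 = 7.5600 / 109.6000 = 0.069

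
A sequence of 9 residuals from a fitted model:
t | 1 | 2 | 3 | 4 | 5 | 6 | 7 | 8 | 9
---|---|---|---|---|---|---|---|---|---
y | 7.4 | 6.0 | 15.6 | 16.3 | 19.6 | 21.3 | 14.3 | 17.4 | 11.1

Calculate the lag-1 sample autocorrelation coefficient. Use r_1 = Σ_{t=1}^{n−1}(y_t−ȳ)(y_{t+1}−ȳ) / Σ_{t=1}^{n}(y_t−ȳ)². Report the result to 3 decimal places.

0.395

Mean ȳ = (7.4 + 6.0 + 15.6 + 16.3 + 19.6 + 21.3 + 14.3 + 17.4 + 11.1)/9 = 14.3333
Numerator Σ_{t=1}^{8}(y_t−ȳ)(y_{t+1}−ȳ) = 86.5122
Denominator Σ(y_t−ȳ)² = 219.1200
r_1 = 86.5122 / 219.1200 = 0.395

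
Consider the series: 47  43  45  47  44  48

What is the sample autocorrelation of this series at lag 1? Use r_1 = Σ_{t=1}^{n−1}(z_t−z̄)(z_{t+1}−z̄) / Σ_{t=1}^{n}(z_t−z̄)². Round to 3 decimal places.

-0.454

Mean z̄ = (47 + 43 + 45 + 47 + 44 + 48)/6 = 45.6667
Deviations from mean: 1.3333, -2.6667, -0.6667, 1.3333, -1.6667, 2.3333
Σ(z_t−z̄)(z_{t+1}−z̄) = (-3.5556) + (1.7778) + (-0.8889) + (-2.2222) + (-3.8889) = -8.7778
Denominator Σ(z_t−z̄)² = 19.3333
r_1 = -8.7778 / 19.3333 = -0.454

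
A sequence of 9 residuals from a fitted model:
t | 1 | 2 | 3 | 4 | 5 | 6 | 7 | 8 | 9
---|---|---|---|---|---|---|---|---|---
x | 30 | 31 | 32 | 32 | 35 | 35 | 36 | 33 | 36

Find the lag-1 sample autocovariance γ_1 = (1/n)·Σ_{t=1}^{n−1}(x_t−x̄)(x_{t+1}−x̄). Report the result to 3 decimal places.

1.765

Mean x̄ = (30 + 31 + 32 + 32 + 35 + 35 + 36 + 33 + 36)/9 = 33.3333
Σ_{t=1}^{8}(x_t−x̄)(x_{t+1}−x̄) = 15.8889
γ_1 = 15.8889 / 9 = 1.765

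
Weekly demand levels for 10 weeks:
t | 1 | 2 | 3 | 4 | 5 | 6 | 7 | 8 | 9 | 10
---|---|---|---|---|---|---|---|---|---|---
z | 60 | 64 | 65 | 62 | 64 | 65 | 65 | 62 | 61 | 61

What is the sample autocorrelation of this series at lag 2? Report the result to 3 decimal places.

Mean z̄ = (60 + 64 + 65 + 62 + 64 + 65 + 65 + 62 + 61 + 61)/10 = 62.9000
Numerator Σ_{t=1}^{8}(z_t−z̄)(z_{t+2}−z̄) = -8.5200
Denominator Σ(z_t−z̄)² = 32.9000
r_2 = -8.5200 / 32.9000 = -0.259

-0.259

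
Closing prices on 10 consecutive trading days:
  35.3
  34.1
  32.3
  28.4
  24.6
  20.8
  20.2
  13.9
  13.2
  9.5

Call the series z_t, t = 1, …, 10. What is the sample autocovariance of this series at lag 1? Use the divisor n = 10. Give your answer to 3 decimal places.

54.736

Mean z̄ = (35.3 + 34.1 + 32.3 + 28.4 + 24.6 + 20.8 + 20.2 + 13.9 + 13.2 + 9.5)/10 = 23.2300
Σ_{t=1}^{9}(z_t−z̄)(z_{t+1}−z̄) = 547.3621
γ_1 = 547.3621 / 10 = 54.736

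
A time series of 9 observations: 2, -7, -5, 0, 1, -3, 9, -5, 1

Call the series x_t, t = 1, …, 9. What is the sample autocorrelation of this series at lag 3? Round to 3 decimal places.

Mean x̄ = (2 − 7 − 5 + 0 + 1 − 3 + 9 − 5 + 1)/9 = -0.7778
Numerator Σ_{t=1}^{6}(x_t−x̄)(x_{t+3}−x̄) = -3.3704
Denominator Σ(x_t−x̄)² = 189.5556
r_3 = -3.3704 / 189.5556 = -0.018

-0.018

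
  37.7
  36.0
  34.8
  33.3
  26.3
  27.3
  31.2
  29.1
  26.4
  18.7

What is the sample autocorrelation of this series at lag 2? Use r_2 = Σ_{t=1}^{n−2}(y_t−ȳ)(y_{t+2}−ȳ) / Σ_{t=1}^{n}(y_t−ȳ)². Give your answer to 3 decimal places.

0.115

Mean ȳ = (37.7 + 36.0 + 34.8 + 33.3 + 26.3 + 27.3 + 31.2 + 29.1 + 26.4 + 18.7)/10 = 30.0800
Numerator Σ_{t=1}^{8}(y_t−ȳ)(y_{t+2}−ȳ) = 33.7572
Denominator Σ(y_t−ȳ)² = 293.0360
r_2 = 33.7572 / 293.0360 = 0.115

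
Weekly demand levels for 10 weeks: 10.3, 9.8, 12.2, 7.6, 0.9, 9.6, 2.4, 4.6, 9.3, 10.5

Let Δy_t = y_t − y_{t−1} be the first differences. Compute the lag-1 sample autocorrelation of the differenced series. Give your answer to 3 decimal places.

-0.448

First differences Δy: -0.5, 2.4, -4.6, -6.7, 8.7, -7.2, 2.2, 4.7, 1.2
Mean of differences = 0.0222
Numerator Σ(Δy_t−Δȳ)(Δy_{t+1}−Δȳ) = -102.1994
Denominator Σ(Δy_t−Δȳ)² = 227.9556
r_1(Δy) = -102.1994 / 227.9556 = -0.448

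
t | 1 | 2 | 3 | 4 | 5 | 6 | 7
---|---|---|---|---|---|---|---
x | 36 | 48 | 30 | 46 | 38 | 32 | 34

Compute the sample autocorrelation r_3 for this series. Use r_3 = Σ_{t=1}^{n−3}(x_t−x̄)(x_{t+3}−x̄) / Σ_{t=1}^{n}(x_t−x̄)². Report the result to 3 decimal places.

0.007

Mean x̄ = (36 + 48 + 30 + 46 + 38 + 32 + 34)/7 = 37.7143
Deviations from mean: -1.7143, 10.2857, -7.7143, 8.2857, 0.2857, -5.7143, -3.7143
Σ(x_t−x̄)(x_{t+3}−x̄) = (-14.2041) + (2.9388) + (44.0816) + (-30.7755) = 2.0408
Denominator Σ(x_t−x̄)² = 283.4286
r_3 = 2.0408 / 283.4286 = 0.007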